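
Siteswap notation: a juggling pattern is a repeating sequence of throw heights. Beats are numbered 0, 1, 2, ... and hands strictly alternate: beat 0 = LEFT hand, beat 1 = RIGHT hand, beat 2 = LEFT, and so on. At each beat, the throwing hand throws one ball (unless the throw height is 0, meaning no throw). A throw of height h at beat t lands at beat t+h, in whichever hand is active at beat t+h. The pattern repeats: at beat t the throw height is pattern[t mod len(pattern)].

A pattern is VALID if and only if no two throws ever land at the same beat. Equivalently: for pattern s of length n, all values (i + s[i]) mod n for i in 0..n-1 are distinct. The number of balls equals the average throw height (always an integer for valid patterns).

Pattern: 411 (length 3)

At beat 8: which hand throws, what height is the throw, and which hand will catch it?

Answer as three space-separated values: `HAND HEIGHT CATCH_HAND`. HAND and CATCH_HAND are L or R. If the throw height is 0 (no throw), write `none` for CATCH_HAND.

Beat 8: 8 mod 2 = 0, so hand = L
Throw height = pattern[8 mod 3] = pattern[2] = 1
Lands at beat 8+1=9, 9 mod 2 = 1, so catch hand = R

Answer: L 1 R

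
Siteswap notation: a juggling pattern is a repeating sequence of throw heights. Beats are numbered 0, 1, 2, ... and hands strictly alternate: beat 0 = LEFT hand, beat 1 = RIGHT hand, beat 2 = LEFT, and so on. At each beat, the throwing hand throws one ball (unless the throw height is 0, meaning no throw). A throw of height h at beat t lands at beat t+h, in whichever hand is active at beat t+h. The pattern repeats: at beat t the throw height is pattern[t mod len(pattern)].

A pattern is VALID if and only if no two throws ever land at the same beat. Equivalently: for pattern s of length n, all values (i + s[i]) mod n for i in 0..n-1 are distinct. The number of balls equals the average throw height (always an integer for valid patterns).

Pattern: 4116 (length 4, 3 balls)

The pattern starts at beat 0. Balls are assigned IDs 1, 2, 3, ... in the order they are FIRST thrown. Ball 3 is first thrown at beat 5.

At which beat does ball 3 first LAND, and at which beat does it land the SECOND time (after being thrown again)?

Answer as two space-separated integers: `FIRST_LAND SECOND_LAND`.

Answer: 6 7

Derivation:
Beat 0 (L): throw ball1 h=4 -> lands@4:L; in-air after throw: [b1@4:L]
Beat 1 (R): throw ball2 h=1 -> lands@2:L; in-air after throw: [b2@2:L b1@4:L]
Beat 2 (L): throw ball2 h=1 -> lands@3:R; in-air after throw: [b2@3:R b1@4:L]
Beat 3 (R): throw ball2 h=6 -> lands@9:R; in-air after throw: [b1@4:L b2@9:R]
Beat 4 (L): throw ball1 h=4 -> lands@8:L; in-air after throw: [b1@8:L b2@9:R]
Beat 5 (R): throw ball3 h=1 -> lands@6:L; in-air after throw: [b3@6:L b1@8:L b2@9:R]
Beat 6 (L): throw ball3 h=1 -> lands@7:R; in-air after throw: [b3@7:R b1@8:L b2@9:R]
Beat 7 (R): throw ball3 h=6 -> lands@13:R; in-air after throw: [b1@8:L b2@9:R b3@13:R]
Ball 3: thrown@5 h=1 -> first land @6; rethrown@6 h=1 -> second land @7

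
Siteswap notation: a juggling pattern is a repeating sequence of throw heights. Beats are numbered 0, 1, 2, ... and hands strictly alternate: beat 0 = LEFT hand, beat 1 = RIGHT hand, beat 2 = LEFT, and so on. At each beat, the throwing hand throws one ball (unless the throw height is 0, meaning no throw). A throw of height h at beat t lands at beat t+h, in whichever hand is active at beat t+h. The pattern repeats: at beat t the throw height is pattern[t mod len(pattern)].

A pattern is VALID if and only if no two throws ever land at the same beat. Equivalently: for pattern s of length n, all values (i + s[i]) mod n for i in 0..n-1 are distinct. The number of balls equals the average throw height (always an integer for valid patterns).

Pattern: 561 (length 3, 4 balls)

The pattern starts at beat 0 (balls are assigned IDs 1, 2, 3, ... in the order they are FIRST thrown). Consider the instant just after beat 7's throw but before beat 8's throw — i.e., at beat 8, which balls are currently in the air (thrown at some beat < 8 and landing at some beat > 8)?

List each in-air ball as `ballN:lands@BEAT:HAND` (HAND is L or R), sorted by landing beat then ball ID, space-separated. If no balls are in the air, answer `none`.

Beat 0 (L): throw ball1 h=5 -> lands@5:R; in-air after throw: [b1@5:R]
Beat 1 (R): throw ball2 h=6 -> lands@7:R; in-air after throw: [b1@5:R b2@7:R]
Beat 2 (L): throw ball3 h=1 -> lands@3:R; in-air after throw: [b3@3:R b1@5:R b2@7:R]
Beat 3 (R): throw ball3 h=5 -> lands@8:L; in-air after throw: [b1@5:R b2@7:R b3@8:L]
Beat 4 (L): throw ball4 h=6 -> lands@10:L; in-air after throw: [b1@5:R b2@7:R b3@8:L b4@10:L]
Beat 5 (R): throw ball1 h=1 -> lands@6:L; in-air after throw: [b1@6:L b2@7:R b3@8:L b4@10:L]
Beat 6 (L): throw ball1 h=5 -> lands@11:R; in-air after throw: [b2@7:R b3@8:L b4@10:L b1@11:R]
Beat 7 (R): throw ball2 h=6 -> lands@13:R; in-air after throw: [b3@8:L b4@10:L b1@11:R b2@13:R]
Beat 8 (L): throw ball3 h=1 -> lands@9:R; in-air after throw: [b3@9:R b4@10:L b1@11:R b2@13:R]

Answer: ball4:lands@10:L ball1:lands@11:R ball2:lands@13:R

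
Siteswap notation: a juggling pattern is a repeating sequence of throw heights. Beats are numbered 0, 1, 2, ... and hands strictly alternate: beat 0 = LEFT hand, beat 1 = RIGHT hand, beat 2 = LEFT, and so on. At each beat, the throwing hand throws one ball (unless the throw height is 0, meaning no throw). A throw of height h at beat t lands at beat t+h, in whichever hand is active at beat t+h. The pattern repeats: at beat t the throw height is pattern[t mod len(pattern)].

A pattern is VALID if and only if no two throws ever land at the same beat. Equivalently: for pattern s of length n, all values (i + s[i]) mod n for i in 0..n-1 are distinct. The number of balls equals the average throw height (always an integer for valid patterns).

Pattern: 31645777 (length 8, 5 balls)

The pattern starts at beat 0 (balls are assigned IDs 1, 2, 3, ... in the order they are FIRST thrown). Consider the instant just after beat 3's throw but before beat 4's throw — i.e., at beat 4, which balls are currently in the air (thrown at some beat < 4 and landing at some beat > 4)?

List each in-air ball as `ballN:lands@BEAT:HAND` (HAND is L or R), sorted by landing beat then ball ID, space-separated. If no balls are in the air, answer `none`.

Answer: ball1:lands@7:R ball2:lands@8:L

Derivation:
Beat 0 (L): throw ball1 h=3 -> lands@3:R; in-air after throw: [b1@3:R]
Beat 1 (R): throw ball2 h=1 -> lands@2:L; in-air after throw: [b2@2:L b1@3:R]
Beat 2 (L): throw ball2 h=6 -> lands@8:L; in-air after throw: [b1@3:R b2@8:L]
Beat 3 (R): throw ball1 h=4 -> lands@7:R; in-air after throw: [b1@7:R b2@8:L]
Beat 4 (L): throw ball3 h=5 -> lands@9:R; in-air after throw: [b1@7:R b2@8:L b3@9:R]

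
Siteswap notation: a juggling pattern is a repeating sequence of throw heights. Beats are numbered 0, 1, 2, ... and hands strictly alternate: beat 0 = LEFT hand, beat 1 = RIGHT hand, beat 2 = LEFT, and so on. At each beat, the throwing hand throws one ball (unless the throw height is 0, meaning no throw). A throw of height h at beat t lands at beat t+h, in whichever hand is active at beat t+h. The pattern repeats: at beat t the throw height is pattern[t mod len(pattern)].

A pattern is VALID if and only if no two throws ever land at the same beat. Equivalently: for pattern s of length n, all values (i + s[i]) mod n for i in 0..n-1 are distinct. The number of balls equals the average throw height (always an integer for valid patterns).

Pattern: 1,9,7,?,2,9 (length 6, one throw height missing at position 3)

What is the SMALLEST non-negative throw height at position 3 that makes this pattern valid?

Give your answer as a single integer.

Answer: 2

Derivation:
i=0: (0 + 1) mod 6 = 1
i=1: (1 + 9) mod 6 = 4
i=2: (2 + 7) mod 6 = 3
i=3: s[i]=? (unknown)
i=4: (4 + 2) mod 6 = 0
i=5: (5 + 9) mod 6 = 2
Known residues: [0, 1, 2, 3, 4]; need a permutation of 0..5, so missing residue r = 5
Need (3 + s) mod 6 = 5; smallest s = (5 - 3) mod 6 = 2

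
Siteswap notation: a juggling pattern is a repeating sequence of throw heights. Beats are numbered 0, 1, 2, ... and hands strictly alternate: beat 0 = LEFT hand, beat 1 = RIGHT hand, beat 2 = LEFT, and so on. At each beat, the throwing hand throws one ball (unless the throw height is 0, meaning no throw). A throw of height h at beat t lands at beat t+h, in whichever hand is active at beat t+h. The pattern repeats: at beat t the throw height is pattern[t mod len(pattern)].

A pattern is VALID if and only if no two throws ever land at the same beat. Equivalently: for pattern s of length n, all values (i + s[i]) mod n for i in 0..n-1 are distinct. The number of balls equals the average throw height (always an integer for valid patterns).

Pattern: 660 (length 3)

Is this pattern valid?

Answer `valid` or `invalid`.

Answer: valid

Derivation:
i=0: (i + s[i]) mod n = (0 + 6) mod 3 = 0
i=1: (i + s[i]) mod n = (1 + 6) mod 3 = 1
i=2: (i + s[i]) mod n = (2 + 0) mod 3 = 2
Residues: [0, 1, 2], distinct: True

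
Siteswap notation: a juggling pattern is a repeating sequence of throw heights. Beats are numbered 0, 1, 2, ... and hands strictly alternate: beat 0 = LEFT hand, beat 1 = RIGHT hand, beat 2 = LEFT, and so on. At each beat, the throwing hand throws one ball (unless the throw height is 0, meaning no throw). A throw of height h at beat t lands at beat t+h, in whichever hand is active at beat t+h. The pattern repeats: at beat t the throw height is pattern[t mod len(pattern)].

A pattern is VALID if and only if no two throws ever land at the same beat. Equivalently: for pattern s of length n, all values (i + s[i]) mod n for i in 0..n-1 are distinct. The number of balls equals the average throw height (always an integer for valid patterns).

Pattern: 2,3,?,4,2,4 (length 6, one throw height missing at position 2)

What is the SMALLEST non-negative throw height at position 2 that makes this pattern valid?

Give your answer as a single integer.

Answer: 3

Derivation:
i=0: (0 + 2) mod 6 = 2
i=1: (1 + 3) mod 6 = 4
i=2: s[i]=? (unknown)
i=3: (3 + 4) mod 6 = 1
i=4: (4 + 2) mod 6 = 0
i=5: (5 + 4) mod 6 = 3
Known residues: [0, 1, 2, 3, 4]; need a permutation of 0..5, so missing residue r = 5
Need (2 + s) mod 6 = 5; smallest s = (5 - 2) mod 6 = 3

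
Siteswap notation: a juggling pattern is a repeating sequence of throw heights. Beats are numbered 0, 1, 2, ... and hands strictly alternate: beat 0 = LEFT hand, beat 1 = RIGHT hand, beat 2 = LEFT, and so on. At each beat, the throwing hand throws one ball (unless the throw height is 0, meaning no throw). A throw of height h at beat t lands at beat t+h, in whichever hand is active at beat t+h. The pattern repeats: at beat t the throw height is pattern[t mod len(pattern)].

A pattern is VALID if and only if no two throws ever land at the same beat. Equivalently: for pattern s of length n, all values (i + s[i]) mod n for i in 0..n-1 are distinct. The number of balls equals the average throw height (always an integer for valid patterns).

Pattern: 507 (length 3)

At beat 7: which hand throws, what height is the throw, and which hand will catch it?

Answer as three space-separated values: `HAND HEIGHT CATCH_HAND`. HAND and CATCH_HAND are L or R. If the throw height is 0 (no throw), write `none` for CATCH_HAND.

Beat 7: 7 mod 2 = 1, so hand = R
Throw height = pattern[7 mod 3] = pattern[1] = 0

Answer: R 0 none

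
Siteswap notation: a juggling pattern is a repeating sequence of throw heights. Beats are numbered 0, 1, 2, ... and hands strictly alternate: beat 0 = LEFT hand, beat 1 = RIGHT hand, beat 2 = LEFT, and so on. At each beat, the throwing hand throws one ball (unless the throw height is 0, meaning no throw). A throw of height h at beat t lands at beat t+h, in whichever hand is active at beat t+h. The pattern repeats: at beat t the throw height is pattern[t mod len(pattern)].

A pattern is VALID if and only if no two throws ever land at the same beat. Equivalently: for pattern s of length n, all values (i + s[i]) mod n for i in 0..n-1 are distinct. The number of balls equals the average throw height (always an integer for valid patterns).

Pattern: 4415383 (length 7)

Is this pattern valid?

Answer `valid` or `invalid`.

Answer: valid

Derivation:
i=0: (i + s[i]) mod n = (0 + 4) mod 7 = 4
i=1: (i + s[i]) mod n = (1 + 4) mod 7 = 5
i=2: (i + s[i]) mod n = (2 + 1) mod 7 = 3
i=3: (i + s[i]) mod n = (3 + 5) mod 7 = 1
i=4: (i + s[i]) mod n = (4 + 3) mod 7 = 0
i=5: (i + s[i]) mod n = (5 + 8) mod 7 = 6
i=6: (i + s[i]) mod n = (6 + 3) mod 7 = 2
Residues: [4, 5, 3, 1, 0, 6, 2], distinct: True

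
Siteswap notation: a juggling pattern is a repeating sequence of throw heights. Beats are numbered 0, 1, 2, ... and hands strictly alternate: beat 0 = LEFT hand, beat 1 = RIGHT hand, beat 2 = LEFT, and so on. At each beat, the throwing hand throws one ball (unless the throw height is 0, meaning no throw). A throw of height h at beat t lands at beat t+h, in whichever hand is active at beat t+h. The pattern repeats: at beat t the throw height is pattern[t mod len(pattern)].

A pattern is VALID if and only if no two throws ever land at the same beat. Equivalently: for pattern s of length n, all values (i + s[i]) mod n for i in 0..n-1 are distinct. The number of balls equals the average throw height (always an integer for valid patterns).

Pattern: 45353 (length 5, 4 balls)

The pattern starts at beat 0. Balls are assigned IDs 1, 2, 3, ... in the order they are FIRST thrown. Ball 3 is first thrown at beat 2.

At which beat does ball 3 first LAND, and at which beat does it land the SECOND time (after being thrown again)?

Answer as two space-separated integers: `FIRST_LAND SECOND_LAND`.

Beat 0 (L): throw ball1 h=4 -> lands@4:L; in-air after throw: [b1@4:L]
Beat 1 (R): throw ball2 h=5 -> lands@6:L; in-air after throw: [b1@4:L b2@6:L]
Beat 2 (L): throw ball3 h=3 -> lands@5:R; in-air after throw: [b1@4:L b3@5:R b2@6:L]
Beat 3 (R): throw ball4 h=5 -> lands@8:L; in-air after throw: [b1@4:L b3@5:R b2@6:L b4@8:L]
Beat 4 (L): throw ball1 h=3 -> lands@7:R; in-air after throw: [b3@5:R b2@6:L b1@7:R b4@8:L]
Beat 5 (R): throw ball3 h=4 -> lands@9:R; in-air after throw: [b2@6:L b1@7:R b4@8:L b3@9:R]
Beat 6 (L): throw ball2 h=5 -> lands@11:R; in-air after throw: [b1@7:R b4@8:L b3@9:R b2@11:R]
Beat 7 (R): throw ball1 h=3 -> lands@10:L; in-air after throw: [b4@8:L b3@9:R b1@10:L b2@11:R]
Beat 8 (L): throw ball4 h=5 -> lands@13:R; in-air after throw: [b3@9:R b1@10:L b2@11:R b4@13:R]
Beat 9 (R): throw ball3 h=3 -> lands@12:L; in-air after throw: [b1@10:L b2@11:R b3@12:L b4@13:R]
Ball 3: thrown@2 h=3 -> first land @5; rethrown@5 h=4 -> second land @9

Answer: 5 9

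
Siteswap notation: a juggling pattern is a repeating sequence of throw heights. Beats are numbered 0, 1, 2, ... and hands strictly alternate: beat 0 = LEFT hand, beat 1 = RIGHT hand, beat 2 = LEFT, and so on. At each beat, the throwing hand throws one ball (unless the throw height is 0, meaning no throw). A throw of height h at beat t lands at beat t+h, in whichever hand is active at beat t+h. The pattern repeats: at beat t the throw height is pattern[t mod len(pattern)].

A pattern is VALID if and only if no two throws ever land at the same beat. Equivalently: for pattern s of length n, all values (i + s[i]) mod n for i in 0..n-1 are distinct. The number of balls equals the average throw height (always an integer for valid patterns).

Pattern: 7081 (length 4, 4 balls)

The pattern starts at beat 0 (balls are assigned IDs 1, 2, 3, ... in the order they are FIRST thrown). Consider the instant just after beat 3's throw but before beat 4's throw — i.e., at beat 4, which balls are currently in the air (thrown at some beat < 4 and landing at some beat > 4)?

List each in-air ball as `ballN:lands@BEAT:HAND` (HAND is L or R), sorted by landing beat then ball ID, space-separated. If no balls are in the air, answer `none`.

Beat 0 (L): throw ball1 h=7 -> lands@7:R; in-air after throw: [b1@7:R]
Beat 2 (L): throw ball2 h=8 -> lands@10:L; in-air after throw: [b1@7:R b2@10:L]
Beat 3 (R): throw ball3 h=1 -> lands@4:L; in-air after throw: [b3@4:L b1@7:R b2@10:L]
Beat 4 (L): throw ball3 h=7 -> lands@11:R; in-air after throw: [b1@7:R b2@10:L b3@11:R]

Answer: ball1:lands@7:R ball2:lands@10:L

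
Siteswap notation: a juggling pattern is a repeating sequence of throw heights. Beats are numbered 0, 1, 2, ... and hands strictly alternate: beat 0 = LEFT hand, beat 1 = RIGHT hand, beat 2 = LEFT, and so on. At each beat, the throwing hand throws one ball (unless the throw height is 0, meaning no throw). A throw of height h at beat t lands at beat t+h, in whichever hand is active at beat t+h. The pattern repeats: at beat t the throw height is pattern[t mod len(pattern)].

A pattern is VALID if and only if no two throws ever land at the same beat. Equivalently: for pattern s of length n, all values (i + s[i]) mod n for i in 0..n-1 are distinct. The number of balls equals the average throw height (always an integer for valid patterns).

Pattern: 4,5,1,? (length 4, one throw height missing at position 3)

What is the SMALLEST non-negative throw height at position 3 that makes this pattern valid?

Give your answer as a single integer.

Answer: 2

Derivation:
i=0: (0 + 4) mod 4 = 0
i=1: (1 + 5) mod 4 = 2
i=2: (2 + 1) mod 4 = 3
i=3: s[i]=? (unknown)
Known residues: [0, 2, 3]; need a permutation of 0..3, so missing residue r = 1
Need (3 + s) mod 4 = 1; smallest s = (1 - 3) mod 4 = 2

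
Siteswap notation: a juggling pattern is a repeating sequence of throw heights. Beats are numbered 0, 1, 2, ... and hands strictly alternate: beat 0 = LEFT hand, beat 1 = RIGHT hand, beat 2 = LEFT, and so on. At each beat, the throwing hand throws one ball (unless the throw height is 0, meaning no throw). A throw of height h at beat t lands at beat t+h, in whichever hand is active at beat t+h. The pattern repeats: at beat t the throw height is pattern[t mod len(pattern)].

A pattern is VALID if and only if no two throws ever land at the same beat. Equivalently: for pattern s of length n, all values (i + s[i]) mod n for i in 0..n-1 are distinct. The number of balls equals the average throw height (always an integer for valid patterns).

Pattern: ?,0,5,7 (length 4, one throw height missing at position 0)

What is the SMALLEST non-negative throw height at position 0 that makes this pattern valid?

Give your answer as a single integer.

Answer: 0

Derivation:
i=0: s[i]=? (unknown)
i=1: (1 + 0) mod 4 = 1
i=2: (2 + 5) mod 4 = 3
i=3: (3 + 7) mod 4 = 2
Known residues: [1, 2, 3]; need a permutation of 0..3, so missing residue r = 0
Need (0 + s) mod 4 = 0; smallest s = (0 - 0) mod 4 = 0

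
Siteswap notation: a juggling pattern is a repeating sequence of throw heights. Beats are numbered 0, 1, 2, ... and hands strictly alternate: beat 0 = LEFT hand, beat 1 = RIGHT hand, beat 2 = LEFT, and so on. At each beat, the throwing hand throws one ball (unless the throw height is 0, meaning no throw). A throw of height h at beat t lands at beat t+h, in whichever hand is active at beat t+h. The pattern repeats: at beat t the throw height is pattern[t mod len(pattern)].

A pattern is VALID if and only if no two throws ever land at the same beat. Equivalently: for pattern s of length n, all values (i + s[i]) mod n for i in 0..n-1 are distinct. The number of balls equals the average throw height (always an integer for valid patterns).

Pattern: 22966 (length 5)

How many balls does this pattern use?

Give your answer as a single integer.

Pattern = [2, 2, 9, 6, 6], length n = 5
  position 0: throw height = 2, running sum = 2
  position 1: throw height = 2, running sum = 4
  position 2: throw height = 9, running sum = 13
  position 3: throw height = 6, running sum = 19
  position 4: throw height = 6, running sum = 25
Total sum = 25; balls = sum / n = 25 / 5 = 5

Answer: 5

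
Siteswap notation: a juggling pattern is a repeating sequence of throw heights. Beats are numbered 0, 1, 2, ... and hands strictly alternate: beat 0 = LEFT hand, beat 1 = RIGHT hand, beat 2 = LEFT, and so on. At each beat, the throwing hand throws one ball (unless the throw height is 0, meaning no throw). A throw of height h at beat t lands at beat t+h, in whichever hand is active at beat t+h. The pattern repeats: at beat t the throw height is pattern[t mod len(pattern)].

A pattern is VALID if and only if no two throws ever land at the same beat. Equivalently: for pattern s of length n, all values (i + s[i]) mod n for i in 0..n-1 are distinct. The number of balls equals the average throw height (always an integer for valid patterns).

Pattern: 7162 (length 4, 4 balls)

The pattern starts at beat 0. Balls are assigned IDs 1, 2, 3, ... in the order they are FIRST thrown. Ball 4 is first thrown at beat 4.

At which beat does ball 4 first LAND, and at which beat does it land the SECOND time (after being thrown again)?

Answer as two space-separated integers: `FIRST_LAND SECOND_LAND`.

Beat 0 (L): throw ball1 h=7 -> lands@7:R; in-air after throw: [b1@7:R]
Beat 1 (R): throw ball2 h=1 -> lands@2:L; in-air after throw: [b2@2:L b1@7:R]
Beat 2 (L): throw ball2 h=6 -> lands@8:L; in-air after throw: [b1@7:R b2@8:L]
Beat 3 (R): throw ball3 h=2 -> lands@5:R; in-air after throw: [b3@5:R b1@7:R b2@8:L]
Beat 4 (L): throw ball4 h=7 -> lands@11:R; in-air after throw: [b3@5:R b1@7:R b2@8:L b4@11:R]
Beat 5 (R): throw ball3 h=1 -> lands@6:L; in-air after throw: [b3@6:L b1@7:R b2@8:L b4@11:R]
Beat 6 (L): throw ball3 h=6 -> lands@12:L; in-air after throw: [b1@7:R b2@8:L b4@11:R b3@12:L]
Beat 7 (R): throw ball1 h=2 -> lands@9:R; in-air after throw: [b2@8:L b1@9:R b4@11:R b3@12:L]
Beat 8 (L): throw ball2 h=7 -> lands@15:R; in-air after throw: [b1@9:R b4@11:R b3@12:L b2@15:R]
Beat 9 (R): throw ball1 h=1 -> lands@10:L; in-air after throw: [b1@10:L b4@11:R b3@12:L b2@15:R]
Beat 10 (L): throw ball1 h=6 -> lands@16:L; in-air after throw: [b4@11:R b3@12:L b2@15:R b1@16:L]
Beat 11 (R): throw ball4 h=2 -> lands@13:R; in-air after throw: [b3@12:L b4@13:R b2@15:R b1@16:L]
Beat 12 (L): throw ball3 h=7 -> lands@19:R; in-air after throw: [b4@13:R b2@15:R b1@16:L b3@19:R]
Beat 13 (R): throw ball4 h=1 -> lands@14:L; in-air after throw: [b4@14:L b2@15:R b1@16:L b3@19:R]
Ball 4: thrown@4 h=7 -> first land @11; rethrown@11 h=2 -> second land @13

Answer: 11 13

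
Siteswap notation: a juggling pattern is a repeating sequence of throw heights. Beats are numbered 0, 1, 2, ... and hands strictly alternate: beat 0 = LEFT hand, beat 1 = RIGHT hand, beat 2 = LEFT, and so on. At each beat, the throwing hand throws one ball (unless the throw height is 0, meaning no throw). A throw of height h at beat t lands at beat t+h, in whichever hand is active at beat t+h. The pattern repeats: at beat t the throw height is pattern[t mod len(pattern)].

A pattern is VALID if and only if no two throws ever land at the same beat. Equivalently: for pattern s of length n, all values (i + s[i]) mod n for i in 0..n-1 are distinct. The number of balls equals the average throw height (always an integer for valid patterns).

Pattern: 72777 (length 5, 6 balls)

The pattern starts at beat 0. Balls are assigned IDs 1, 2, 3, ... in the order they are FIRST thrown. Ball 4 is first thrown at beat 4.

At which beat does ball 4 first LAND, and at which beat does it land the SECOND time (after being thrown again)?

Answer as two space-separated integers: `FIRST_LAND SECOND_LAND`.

Beat 0 (L): throw ball1 h=7 -> lands@7:R; in-air after throw: [b1@7:R]
Beat 1 (R): throw ball2 h=2 -> lands@3:R; in-air after throw: [b2@3:R b1@7:R]
Beat 2 (L): throw ball3 h=7 -> lands@9:R; in-air after throw: [b2@3:R b1@7:R b3@9:R]
Beat 3 (R): throw ball2 h=7 -> lands@10:L; in-air after throw: [b1@7:R b3@9:R b2@10:L]
Beat 4 (L): throw ball4 h=7 -> lands@11:R; in-air after throw: [b1@7:R b3@9:R b2@10:L b4@11:R]
Beat 5 (R): throw ball5 h=7 -> lands@12:L; in-air after throw: [b1@7:R b3@9:R b2@10:L b4@11:R b5@12:L]
Beat 6 (L): throw ball6 h=2 -> lands@8:L; in-air after throw: [b1@7:R b6@8:L b3@9:R b2@10:L b4@11:R b5@12:L]
Beat 7 (R): throw ball1 h=7 -> lands@14:L; in-air after throw: [b6@8:L b3@9:R b2@10:L b4@11:R b5@12:L b1@14:L]
Beat 8 (L): throw ball6 h=7 -> lands@15:R; in-air after throw: [b3@9:R b2@10:L b4@11:R b5@12:L b1@14:L b6@15:R]
Beat 9 (R): throw ball3 h=7 -> lands@16:L; in-air after throw: [b2@10:L b4@11:R b5@12:L b1@14:L b6@15:R b3@16:L]
Beat 10 (L): throw ball2 h=7 -> lands@17:R; in-air after throw: [b4@11:R b5@12:L b1@14:L b6@15:R b3@16:L b2@17:R]
Beat 11 (R): throw ball4 h=2 -> lands@13:R; in-air after throw: [b5@12:L b4@13:R b1@14:L b6@15:R b3@16:L b2@17:R]
Beat 12 (L): throw ball5 h=7 -> lands@19:R; in-air after throw: [b4@13:R b1@14:L b6@15:R b3@16:L b2@17:R b5@19:R]
Beat 13 (R): throw ball4 h=7 -> lands@20:L; in-air after throw: [b1@14:L b6@15:R b3@16:L b2@17:R b5@19:R b4@20:L]
Ball 4: thrown@4 h=7 -> first land @11; rethrown@11 h=2 -> second land @13

Answer: 11 13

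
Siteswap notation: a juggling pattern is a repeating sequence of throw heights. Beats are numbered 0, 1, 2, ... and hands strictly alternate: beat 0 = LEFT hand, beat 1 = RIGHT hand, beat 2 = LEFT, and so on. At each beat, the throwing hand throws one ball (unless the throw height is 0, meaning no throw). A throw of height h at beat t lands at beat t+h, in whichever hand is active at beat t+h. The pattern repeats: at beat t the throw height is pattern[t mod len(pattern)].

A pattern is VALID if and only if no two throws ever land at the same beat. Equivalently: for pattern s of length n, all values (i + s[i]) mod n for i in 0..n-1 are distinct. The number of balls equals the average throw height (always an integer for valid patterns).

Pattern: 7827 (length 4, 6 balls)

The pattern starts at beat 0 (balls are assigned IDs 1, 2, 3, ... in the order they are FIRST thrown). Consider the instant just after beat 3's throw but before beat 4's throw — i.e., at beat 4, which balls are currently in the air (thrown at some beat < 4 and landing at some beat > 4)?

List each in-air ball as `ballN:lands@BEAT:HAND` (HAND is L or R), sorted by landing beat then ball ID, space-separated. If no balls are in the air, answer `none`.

Beat 0 (L): throw ball1 h=7 -> lands@7:R; in-air after throw: [b1@7:R]
Beat 1 (R): throw ball2 h=8 -> lands@9:R; in-air after throw: [b1@7:R b2@9:R]
Beat 2 (L): throw ball3 h=2 -> lands@4:L; in-air after throw: [b3@4:L b1@7:R b2@9:R]
Beat 3 (R): throw ball4 h=7 -> lands@10:L; in-air after throw: [b3@4:L b1@7:R b2@9:R b4@10:L]
Beat 4 (L): throw ball3 h=7 -> lands@11:R; in-air after throw: [b1@7:R b2@9:R b4@10:L b3@11:R]

Answer: ball1:lands@7:R ball2:lands@9:R ball4:lands@10:L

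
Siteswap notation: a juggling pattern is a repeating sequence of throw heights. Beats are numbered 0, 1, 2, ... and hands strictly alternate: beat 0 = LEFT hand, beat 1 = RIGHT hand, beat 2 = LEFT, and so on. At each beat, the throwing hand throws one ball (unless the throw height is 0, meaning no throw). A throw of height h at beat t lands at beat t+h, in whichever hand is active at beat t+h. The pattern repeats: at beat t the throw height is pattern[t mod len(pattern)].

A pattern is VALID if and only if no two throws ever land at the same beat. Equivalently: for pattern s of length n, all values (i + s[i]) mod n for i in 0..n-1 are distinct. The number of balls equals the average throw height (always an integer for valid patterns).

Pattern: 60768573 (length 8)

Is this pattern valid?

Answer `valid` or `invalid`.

i=0: (i + s[i]) mod n = (0 + 6) mod 8 = 6
i=1: (i + s[i]) mod n = (1 + 0) mod 8 = 1
i=2: (i + s[i]) mod n = (2 + 7) mod 8 = 1
i=3: (i + s[i]) mod n = (3 + 6) mod 8 = 1
i=4: (i + s[i]) mod n = (4 + 8) mod 8 = 4
i=5: (i + s[i]) mod n = (5 + 5) mod 8 = 2
i=6: (i + s[i]) mod n = (6 + 7) mod 8 = 5
i=7: (i + s[i]) mod n = (7 + 3) mod 8 = 2
Residues: [6, 1, 1, 1, 4, 2, 5, 2], distinct: False

Answer: invalid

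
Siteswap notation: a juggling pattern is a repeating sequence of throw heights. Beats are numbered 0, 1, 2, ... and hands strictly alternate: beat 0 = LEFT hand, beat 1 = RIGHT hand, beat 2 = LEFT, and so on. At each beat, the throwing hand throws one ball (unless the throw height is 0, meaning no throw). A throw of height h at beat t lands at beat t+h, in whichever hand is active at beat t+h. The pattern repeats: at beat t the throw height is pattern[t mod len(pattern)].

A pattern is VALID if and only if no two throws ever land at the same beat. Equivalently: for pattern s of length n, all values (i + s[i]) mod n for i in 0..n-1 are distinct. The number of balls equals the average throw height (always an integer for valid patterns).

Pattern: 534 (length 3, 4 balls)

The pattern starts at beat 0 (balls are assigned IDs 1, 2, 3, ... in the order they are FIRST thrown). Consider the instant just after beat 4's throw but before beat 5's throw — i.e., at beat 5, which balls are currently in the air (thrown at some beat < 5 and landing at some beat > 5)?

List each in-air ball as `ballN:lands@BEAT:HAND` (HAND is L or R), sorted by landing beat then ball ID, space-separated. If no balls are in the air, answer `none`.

Beat 0 (L): throw ball1 h=5 -> lands@5:R; in-air after throw: [b1@5:R]
Beat 1 (R): throw ball2 h=3 -> lands@4:L; in-air after throw: [b2@4:L b1@5:R]
Beat 2 (L): throw ball3 h=4 -> lands@6:L; in-air after throw: [b2@4:L b1@5:R b3@6:L]
Beat 3 (R): throw ball4 h=5 -> lands@8:L; in-air after throw: [b2@4:L b1@5:R b3@6:L b4@8:L]
Beat 4 (L): throw ball2 h=3 -> lands@7:R; in-air after throw: [b1@5:R b3@6:L b2@7:R b4@8:L]
Beat 5 (R): throw ball1 h=4 -> lands@9:R; in-air after throw: [b3@6:L b2@7:R b4@8:L b1@9:R]

Answer: ball3:lands@6:L ball2:lands@7:R ball4:lands@8:L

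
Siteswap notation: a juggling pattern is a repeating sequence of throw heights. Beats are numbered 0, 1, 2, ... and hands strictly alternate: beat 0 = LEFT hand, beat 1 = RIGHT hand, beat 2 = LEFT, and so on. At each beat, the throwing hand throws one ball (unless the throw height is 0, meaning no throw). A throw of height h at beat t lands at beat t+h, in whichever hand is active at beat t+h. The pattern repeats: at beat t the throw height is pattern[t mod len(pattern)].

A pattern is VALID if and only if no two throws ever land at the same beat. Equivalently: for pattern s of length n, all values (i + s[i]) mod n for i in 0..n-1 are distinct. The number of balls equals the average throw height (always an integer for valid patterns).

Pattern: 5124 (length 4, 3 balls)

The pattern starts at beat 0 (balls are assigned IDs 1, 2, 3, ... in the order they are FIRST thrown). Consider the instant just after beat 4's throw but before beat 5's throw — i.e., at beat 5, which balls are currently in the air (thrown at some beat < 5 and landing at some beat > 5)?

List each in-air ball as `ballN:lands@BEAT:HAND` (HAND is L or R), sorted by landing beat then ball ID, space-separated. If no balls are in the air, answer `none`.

Beat 0 (L): throw ball1 h=5 -> lands@5:R; in-air after throw: [b1@5:R]
Beat 1 (R): throw ball2 h=1 -> lands@2:L; in-air after throw: [b2@2:L b1@5:R]
Beat 2 (L): throw ball2 h=2 -> lands@4:L; in-air after throw: [b2@4:L b1@5:R]
Beat 3 (R): throw ball3 h=4 -> lands@7:R; in-air after throw: [b2@4:L b1@5:R b3@7:R]
Beat 4 (L): throw ball2 h=5 -> lands@9:R; in-air after throw: [b1@5:R b3@7:R b2@9:R]
Beat 5 (R): throw ball1 h=1 -> lands@6:L; in-air after throw: [b1@6:L b3@7:R b2@9:R]

Answer: ball3:lands@7:R ball2:lands@9:R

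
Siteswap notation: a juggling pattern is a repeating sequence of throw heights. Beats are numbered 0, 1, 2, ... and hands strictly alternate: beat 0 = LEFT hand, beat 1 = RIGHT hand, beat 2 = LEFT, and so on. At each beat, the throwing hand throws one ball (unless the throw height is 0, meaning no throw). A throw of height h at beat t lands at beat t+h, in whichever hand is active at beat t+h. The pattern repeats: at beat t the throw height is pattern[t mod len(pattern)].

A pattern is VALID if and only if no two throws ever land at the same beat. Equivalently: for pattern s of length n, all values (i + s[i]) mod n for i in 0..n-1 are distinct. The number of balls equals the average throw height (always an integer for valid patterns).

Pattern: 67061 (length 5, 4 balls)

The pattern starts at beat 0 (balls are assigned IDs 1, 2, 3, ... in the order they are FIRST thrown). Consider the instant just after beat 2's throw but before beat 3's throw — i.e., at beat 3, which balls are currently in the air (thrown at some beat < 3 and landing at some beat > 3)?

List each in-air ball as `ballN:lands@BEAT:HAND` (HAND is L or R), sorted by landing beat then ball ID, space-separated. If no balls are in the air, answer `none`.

Beat 0 (L): throw ball1 h=6 -> lands@6:L; in-air after throw: [b1@6:L]
Beat 1 (R): throw ball2 h=7 -> lands@8:L; in-air after throw: [b1@6:L b2@8:L]
Beat 3 (R): throw ball3 h=6 -> lands@9:R; in-air after throw: [b1@6:L b2@8:L b3@9:R]

Answer: ball1:lands@6:L ball2:lands@8:L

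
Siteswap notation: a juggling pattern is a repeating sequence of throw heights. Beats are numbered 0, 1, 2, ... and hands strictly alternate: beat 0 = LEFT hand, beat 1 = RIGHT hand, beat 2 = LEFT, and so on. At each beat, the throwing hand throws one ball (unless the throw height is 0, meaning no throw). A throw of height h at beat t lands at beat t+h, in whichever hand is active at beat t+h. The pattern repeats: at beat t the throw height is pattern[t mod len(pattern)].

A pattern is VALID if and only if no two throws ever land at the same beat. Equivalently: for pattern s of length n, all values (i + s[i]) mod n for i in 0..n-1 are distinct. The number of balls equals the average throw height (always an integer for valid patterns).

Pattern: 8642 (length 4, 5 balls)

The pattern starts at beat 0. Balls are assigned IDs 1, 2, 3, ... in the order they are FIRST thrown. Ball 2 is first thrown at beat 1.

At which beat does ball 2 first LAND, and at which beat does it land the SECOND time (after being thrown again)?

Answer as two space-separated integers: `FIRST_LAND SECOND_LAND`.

Beat 0 (L): throw ball1 h=8 -> lands@8:L; in-air after throw: [b1@8:L]
Beat 1 (R): throw ball2 h=6 -> lands@7:R; in-air after throw: [b2@7:R b1@8:L]
Beat 2 (L): throw ball3 h=4 -> lands@6:L; in-air after throw: [b3@6:L b2@7:R b1@8:L]
Beat 3 (R): throw ball4 h=2 -> lands@5:R; in-air after throw: [b4@5:R b3@6:L b2@7:R b1@8:L]
Beat 4 (L): throw ball5 h=8 -> lands@12:L; in-air after throw: [b4@5:R b3@6:L b2@7:R b1@8:L b5@12:L]
Beat 5 (R): throw ball4 h=6 -> lands@11:R; in-air after throw: [b3@6:L b2@7:R b1@8:L b4@11:R b5@12:L]
Beat 6 (L): throw ball3 h=4 -> lands@10:L; in-air after throw: [b2@7:R b1@8:L b3@10:L b4@11:R b5@12:L]
Beat 7 (R): throw ball2 h=2 -> lands@9:R; in-air after throw: [b1@8:L b2@9:R b3@10:L b4@11:R b5@12:L]
Beat 8 (L): throw ball1 h=8 -> lands@16:L; in-air after throw: [b2@9:R b3@10:L b4@11:R b5@12:L b1@16:L]
Beat 9 (R): throw ball2 h=6 -> lands@15:R; in-air after throw: [b3@10:L b4@11:R b5@12:L b2@15:R b1@16:L]
Ball 2: thrown@1 h=6 -> first land @7; rethrown@7 h=2 -> second land @9

Answer: 7 9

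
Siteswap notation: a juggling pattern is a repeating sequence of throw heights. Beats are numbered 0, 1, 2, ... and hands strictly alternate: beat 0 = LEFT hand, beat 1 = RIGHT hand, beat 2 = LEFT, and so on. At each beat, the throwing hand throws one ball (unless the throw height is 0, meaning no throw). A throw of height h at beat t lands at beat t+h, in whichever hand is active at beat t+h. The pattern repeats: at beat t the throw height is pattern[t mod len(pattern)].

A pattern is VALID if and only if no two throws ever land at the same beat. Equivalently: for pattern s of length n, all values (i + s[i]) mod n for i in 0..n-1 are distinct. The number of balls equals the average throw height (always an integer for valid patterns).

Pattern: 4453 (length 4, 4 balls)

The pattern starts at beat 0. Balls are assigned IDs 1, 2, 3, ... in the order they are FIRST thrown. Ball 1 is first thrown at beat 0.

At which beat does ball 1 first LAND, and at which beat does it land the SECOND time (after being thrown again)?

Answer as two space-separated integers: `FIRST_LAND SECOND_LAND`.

Beat 0 (L): throw ball1 h=4 -> lands@4:L; in-air after throw: [b1@4:L]
Beat 1 (R): throw ball2 h=4 -> lands@5:R; in-air after throw: [b1@4:L b2@5:R]
Beat 2 (L): throw ball3 h=5 -> lands@7:R; in-air after throw: [b1@4:L b2@5:R b3@7:R]
Beat 3 (R): throw ball4 h=3 -> lands@6:L; in-air after throw: [b1@4:L b2@5:R b4@6:L b3@7:R]
Beat 4 (L): throw ball1 h=4 -> lands@8:L; in-air after throw: [b2@5:R b4@6:L b3@7:R b1@8:L]
Beat 5 (R): throw ball2 h=4 -> lands@9:R; in-air after throw: [b4@6:L b3@7:R b1@8:L b2@9:R]
Beat 6 (L): throw ball4 h=5 -> lands@11:R; in-air after throw: [b3@7:R b1@8:L b2@9:R b4@11:R]
Beat 7 (R): throw ball3 h=3 -> lands@10:L; in-air after throw: [b1@8:L b2@9:R b3@10:L b4@11:R]
Beat 8 (L): throw ball1 h=4 -> lands@12:L; in-air after throw: [b2@9:R b3@10:L b4@11:R b1@12:L]
Ball 1: thrown@0 h=4 -> first land @4; rethrown@4 h=4 -> second land @8

Answer: 4 8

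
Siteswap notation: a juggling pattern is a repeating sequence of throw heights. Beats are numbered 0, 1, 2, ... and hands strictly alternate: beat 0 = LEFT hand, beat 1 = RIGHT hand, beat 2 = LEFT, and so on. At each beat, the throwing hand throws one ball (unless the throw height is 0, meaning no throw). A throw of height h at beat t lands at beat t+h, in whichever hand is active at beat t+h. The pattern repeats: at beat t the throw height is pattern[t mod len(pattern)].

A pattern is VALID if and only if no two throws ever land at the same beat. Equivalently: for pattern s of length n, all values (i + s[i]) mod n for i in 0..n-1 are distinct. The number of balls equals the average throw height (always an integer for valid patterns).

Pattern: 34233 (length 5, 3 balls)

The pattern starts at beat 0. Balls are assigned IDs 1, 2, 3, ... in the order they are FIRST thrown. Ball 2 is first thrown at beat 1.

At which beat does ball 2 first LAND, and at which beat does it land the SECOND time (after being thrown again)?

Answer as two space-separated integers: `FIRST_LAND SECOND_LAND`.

Beat 0 (L): throw ball1 h=3 -> lands@3:R; in-air after throw: [b1@3:R]
Beat 1 (R): throw ball2 h=4 -> lands@5:R; in-air after throw: [b1@3:R b2@5:R]
Beat 2 (L): throw ball3 h=2 -> lands@4:L; in-air after throw: [b1@3:R b3@4:L b2@5:R]
Beat 3 (R): throw ball1 h=3 -> lands@6:L; in-air after throw: [b3@4:L b2@5:R b1@6:L]
Beat 4 (L): throw ball3 h=3 -> lands@7:R; in-air after throw: [b2@5:R b1@6:L b3@7:R]
Beat 5 (R): throw ball2 h=3 -> lands@8:L; in-air after throw: [b1@6:L b3@7:R b2@8:L]
Beat 6 (L): throw ball1 h=4 -> lands@10:L; in-air after throw: [b3@7:R b2@8:L b1@10:L]
Beat 7 (R): throw ball3 h=2 -> lands@9:R; in-air after throw: [b2@8:L b3@9:R b1@10:L]
Beat 8 (L): throw ball2 h=3 -> lands@11:R; in-air after throw: [b3@9:R b1@10:L b2@11:R]
Ball 2: thrown@1 h=4 -> first land @5; rethrown@5 h=3 -> second land @8

Answer: 5 8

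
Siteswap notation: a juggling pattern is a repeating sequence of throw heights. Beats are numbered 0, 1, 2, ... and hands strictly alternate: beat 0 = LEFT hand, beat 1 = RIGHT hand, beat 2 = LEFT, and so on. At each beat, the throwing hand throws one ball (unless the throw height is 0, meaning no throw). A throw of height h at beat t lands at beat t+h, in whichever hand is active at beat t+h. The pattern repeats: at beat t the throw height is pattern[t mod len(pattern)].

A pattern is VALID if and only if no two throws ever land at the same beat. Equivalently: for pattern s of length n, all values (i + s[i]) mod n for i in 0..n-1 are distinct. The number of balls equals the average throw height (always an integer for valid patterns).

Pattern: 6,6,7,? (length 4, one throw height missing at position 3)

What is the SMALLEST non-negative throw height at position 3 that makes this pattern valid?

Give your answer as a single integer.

Answer: 1

Derivation:
i=0: (0 + 6) mod 4 = 2
i=1: (1 + 6) mod 4 = 3
i=2: (2 + 7) mod 4 = 1
i=3: s[i]=? (unknown)
Known residues: [1, 2, 3]; need a permutation of 0..3, so missing residue r = 0
Need (3 + s) mod 4 = 0; smallest s = (0 - 3) mod 4 = 1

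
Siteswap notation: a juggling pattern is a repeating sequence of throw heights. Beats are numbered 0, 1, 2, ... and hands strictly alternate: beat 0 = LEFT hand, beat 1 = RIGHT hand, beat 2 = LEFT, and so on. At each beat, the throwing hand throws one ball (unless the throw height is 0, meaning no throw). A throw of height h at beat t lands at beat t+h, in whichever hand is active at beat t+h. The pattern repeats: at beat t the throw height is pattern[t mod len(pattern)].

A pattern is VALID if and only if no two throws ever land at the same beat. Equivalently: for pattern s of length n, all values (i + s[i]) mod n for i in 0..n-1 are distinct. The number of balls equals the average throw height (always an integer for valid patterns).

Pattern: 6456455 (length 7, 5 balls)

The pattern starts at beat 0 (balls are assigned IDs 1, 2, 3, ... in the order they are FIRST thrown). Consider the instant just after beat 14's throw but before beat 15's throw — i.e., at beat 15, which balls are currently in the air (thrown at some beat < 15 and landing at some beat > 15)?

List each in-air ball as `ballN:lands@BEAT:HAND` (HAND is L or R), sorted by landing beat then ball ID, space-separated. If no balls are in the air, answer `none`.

Answer: ball2:lands@16:L ball5:lands@17:R ball3:lands@18:L ball4:lands@20:L

Derivation:
Beat 0 (L): throw ball1 h=6 -> lands@6:L; in-air after throw: [b1@6:L]
Beat 1 (R): throw ball2 h=4 -> lands@5:R; in-air after throw: [b2@5:R b1@6:L]
Beat 2 (L): throw ball3 h=5 -> lands@7:R; in-air after throw: [b2@5:R b1@6:L b3@7:R]
Beat 3 (R): throw ball4 h=6 -> lands@9:R; in-air after throw: [b2@5:R b1@6:L b3@7:R b4@9:R]
Beat 4 (L): throw ball5 h=4 -> lands@8:L; in-air after throw: [b2@5:R b1@6:L b3@7:R b5@8:L b4@9:R]
Beat 5 (R): throw ball2 h=5 -> lands@10:L; in-air after throw: [b1@6:L b3@7:R b5@8:L b4@9:R b2@10:L]
Beat 6 (L): throw ball1 h=5 -> lands@11:R; in-air after throw: [b3@7:R b5@8:L b4@9:R b2@10:L b1@11:R]
Beat 7 (R): throw ball3 h=6 -> lands@13:R; in-air after throw: [b5@8:L b4@9:R b2@10:L b1@11:R b3@13:R]
Beat 8 (L): throw ball5 h=4 -> lands@12:L; in-air after throw: [b4@9:R b2@10:L b1@11:R b5@12:L b3@13:R]
Beat 9 (R): throw ball4 h=5 -> lands@14:L; in-air after throw: [b2@10:L b1@11:R b5@12:L b3@13:R b4@14:L]
Beat 10 (L): throw ball2 h=6 -> lands@16:L; in-air after throw: [b1@11:R b5@12:L b3@13:R b4@14:L b2@16:L]
Beat 11 (R): throw ball1 h=4 -> lands@15:R; in-air after throw: [b5@12:L b3@13:R b4@14:L b1@15:R b2@16:L]
Beat 12 (L): throw ball5 h=5 -> lands@17:R; in-air after throw: [b3@13:R b4@14:L b1@15:R b2@16:L b5@17:R]
Beat 13 (R): throw ball3 h=5 -> lands@18:L; in-air after throw: [b4@14:L b1@15:R b2@16:L b5@17:R b3@18:L]
Beat 14 (L): throw ball4 h=6 -> lands@20:L; in-air after throw: [b1@15:R b2@16:L b5@17:R b3@18:L b4@20:L]
Beat 15 (R): throw ball1 h=4 -> lands@19:R; in-air after throw: [b2@16:L b5@17:R b3@18:L b1@19:R b4@20:L]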